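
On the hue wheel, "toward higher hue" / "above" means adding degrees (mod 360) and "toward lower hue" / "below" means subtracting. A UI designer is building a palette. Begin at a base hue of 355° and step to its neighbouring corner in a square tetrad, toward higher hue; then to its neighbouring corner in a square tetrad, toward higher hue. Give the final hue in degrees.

175°

square ↑ +90°: 355 + 90 = 445 → 445 − 360 = 85°
square ↑ +90°: 85 + 90 = 175°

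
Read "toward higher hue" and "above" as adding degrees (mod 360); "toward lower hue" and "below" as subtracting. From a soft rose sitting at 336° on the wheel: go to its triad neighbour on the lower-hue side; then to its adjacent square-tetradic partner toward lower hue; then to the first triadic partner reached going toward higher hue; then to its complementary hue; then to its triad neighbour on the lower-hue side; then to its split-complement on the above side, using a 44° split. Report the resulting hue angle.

triadic ↓ −120°: 336 − 120 = 216°
square ↓ −90°: 216 − 90 = 126°
triadic ↑ +120°: 126 + 120 = 246°
complement +180°: 246 + 180 = 426 → 426 − 360 = 66°
triadic ↓ −120°: 66 − 120 = -54 → -54 + 360 = 306°
split-comp 44° ↑ +224°: 306 + 224 = 530 → 530 − 360 = 170°

170°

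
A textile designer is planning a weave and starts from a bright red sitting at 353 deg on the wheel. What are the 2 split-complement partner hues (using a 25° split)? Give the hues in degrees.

Complement of 353 deg: 353 + 180 = 533 → 533 − 360 = 173°
173 − 25 = 148°
173 + 25 = 198°

148° and 198°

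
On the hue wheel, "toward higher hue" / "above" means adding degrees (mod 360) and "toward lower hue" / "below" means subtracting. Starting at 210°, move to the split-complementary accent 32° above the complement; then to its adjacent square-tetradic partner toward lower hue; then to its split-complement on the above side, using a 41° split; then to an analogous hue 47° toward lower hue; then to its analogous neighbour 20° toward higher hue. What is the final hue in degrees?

210 + 212 = 422 → 422 − 360 = 62°   (split-comp 32° ↑)
62 − 90 = -28 → -28 + 360 = 332°   (square ↓)
332 + 221 = 553 → 553 − 360 = 193°   (split-comp 41° ↑)
193 − 47 = 146°   (analog 47° ↓)
146 + 20 = 166°   (analog 20° ↑)

166°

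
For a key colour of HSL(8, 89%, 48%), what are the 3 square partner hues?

A square tetradic scheme places four hues every 90°.
8 + 90 = 98°
8 + 180 = 188°
8 + 270 = 278°

98°, 188°, 278°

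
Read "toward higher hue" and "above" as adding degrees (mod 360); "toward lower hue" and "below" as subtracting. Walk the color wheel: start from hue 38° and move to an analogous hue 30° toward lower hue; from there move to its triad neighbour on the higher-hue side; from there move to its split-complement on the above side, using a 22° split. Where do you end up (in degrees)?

−30° (analog 30° ↓): 38 − 30 = 8°
+120° (triadic ↑): 8 + 120 = 128°
+202° (split-comp 22° ↑): 128 + 202 = 330°

330°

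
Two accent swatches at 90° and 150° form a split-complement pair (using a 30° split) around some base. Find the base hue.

The accents sit 30° either side of the complement, so the complement is their short-arc midpoint on the wheel.
Short-arc midpoint of 90° and 150°: 120°.
Base is 180° from the complement: 120 − 180 = -60 → -60 + 360 = 300°

300°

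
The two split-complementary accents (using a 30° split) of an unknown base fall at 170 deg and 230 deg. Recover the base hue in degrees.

The accents sit 30° either side of the complement, so the complement is their short-arc midpoint on the wheel.
Short-arc midpoint of 170° and 230°: 200°.
Base is 180° from the complement: 200 − 180 = 20°

20°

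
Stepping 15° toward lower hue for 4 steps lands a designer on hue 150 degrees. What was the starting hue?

4 steps of 15° (toward lower hue) give a net shift of −60°.
Start = end − shift: 150 + 60 = 210°

210°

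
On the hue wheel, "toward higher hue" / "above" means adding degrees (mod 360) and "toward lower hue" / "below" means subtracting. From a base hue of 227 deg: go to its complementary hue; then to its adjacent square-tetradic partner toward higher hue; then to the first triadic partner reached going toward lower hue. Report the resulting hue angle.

17°

complement +180°: 227 + 180 = 407 → 407 − 360 = 47°
square ↑ +90°: 47 + 90 = 137°
triadic ↓ −120°: 137 − 120 = 17°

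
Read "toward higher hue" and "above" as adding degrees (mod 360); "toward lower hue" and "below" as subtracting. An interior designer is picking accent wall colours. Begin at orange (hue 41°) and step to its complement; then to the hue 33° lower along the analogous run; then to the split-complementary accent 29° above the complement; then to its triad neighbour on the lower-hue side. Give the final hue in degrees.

+180° (complement): 41 + 180 = 221°
−33° (analog 33° ↓): 221 − 33 = 188°
+209° (split-comp 29° ↑): 188 + 209 = 397 → 397 − 360 = 37°
−120° (triadic ↓): 37 − 120 = -83 → -83 + 360 = 277°

277°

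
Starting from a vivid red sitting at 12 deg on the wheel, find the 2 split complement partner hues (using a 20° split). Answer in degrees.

172° and 212°

Split-complementary hues sit 20° either side of the complement.
Complement of 12 deg: 12 + 180 = 192°
192 − 20 = 172°
192 + 20 = 212°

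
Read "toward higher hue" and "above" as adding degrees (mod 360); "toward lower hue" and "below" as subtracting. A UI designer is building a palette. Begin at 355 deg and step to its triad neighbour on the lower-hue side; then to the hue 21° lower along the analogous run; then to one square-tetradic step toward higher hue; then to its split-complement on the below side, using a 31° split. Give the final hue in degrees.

355 − 120 = 235°   (triadic ↓)
235 − 21 = 214°   (analog 21° ↓)
214 + 90 = 304°   (square ↑)
304 + 149 = 453 → 453 − 360 = 93°   (split-comp 31° ↓)

93°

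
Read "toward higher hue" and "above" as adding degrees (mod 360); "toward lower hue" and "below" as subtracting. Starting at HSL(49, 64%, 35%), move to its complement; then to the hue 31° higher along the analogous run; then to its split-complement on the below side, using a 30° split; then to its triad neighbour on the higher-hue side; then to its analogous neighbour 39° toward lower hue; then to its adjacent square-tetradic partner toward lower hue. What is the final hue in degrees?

49 + 180 = 229°   (complement)
229 + 31 = 260°   (analog 31° ↑)
260 + 150 = 410 → 410 − 360 = 50°   (split-comp 30° ↓)
50 + 120 = 170°   (triadic ↑)
170 − 39 = 131°   (analog 39° ↓)
131 − 90 = 41°   (square ↓)

41°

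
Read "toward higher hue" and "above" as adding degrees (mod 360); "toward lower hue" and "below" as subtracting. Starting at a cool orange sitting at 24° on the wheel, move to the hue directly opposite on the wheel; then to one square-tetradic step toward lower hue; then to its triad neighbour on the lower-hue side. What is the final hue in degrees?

354°

+180° (complement): 24 + 180 = 204°
−90° (square ↓): 204 − 90 = 114°
−120° (triadic ↓): 114 − 120 = -6 → -6 + 360 = 354°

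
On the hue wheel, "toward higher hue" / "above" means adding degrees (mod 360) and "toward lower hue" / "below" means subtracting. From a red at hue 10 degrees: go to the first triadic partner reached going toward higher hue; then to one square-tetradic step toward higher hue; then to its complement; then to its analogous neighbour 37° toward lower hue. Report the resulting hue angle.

3°

triadic ↑ +120°: 10 + 120 = 130°
square ↑ +90°: 130 + 90 = 220°
complement +180°: 220 + 180 = 400 → 400 − 360 = 40°
analog 37° ↓ −37°: 40 − 37 = 3°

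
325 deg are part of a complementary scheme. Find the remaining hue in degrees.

The complement sits 180° across the wheel.
The full set through 325° is {145°, 325°}.
Given {325°}, the missing hue is 145°.

145°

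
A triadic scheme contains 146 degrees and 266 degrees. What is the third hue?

26°

A triad spaces three hues 120° apart.
The full set is {26°, 146°, 266°}.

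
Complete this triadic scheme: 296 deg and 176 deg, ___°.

A triad places three hues 120° apart.
The full set through 176° is {56°, 176°, 296°}.
Given {176°, 296°}, the missing hue is 56°.

56°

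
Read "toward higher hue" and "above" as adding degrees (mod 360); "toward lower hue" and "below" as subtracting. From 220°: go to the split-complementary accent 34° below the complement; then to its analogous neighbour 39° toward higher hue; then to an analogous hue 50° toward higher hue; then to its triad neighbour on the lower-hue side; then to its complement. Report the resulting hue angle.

155°

split-comp 34° ↓ +146°: 220 + 146 = 366 → 366 − 360 = 6°
analog 39° ↑ +39°: 6 + 39 = 45°
analog 50° ↑ +50°: 45 + 50 = 95°
triadic ↓ −120°: 95 − 120 = -25 → -25 + 360 = 335°
complement +180°: 335 + 180 = 515 → 515 − 360 = 155°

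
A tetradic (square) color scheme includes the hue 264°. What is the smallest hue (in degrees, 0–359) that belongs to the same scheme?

A square tetradic scheme places four hues every 90°.
The full set through 264° is {84°, 174°, 264°, 354°}.

84°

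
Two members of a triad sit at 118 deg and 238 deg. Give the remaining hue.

A triad spaces three hues 120° apart.
The full set is {118°, 238°, 358°}.

358°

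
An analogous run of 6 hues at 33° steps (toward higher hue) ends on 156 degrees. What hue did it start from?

351°

5 steps of 33° (toward higher hue) give a net shift of +165°.
Start = end − shift: 156 − 165 = -9 → -9 + 360 = 351°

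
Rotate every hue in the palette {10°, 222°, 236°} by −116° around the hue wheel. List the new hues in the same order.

254°, 106°, 120°

10 − 116 = -106 → -106 + 360 = 254°
222 − 116 = 106°
236 − 116 = 120°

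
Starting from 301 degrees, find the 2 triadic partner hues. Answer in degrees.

61° and 181°

A triad places three hues 120° apart.
301 + 120 = 421 → 421 − 360 = 61°
301 + 240 = 541 → 541 − 360 = 181°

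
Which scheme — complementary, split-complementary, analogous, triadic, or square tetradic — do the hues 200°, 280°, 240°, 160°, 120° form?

Sort the hues: 120°, 160°, 200°, 240°, 280°.
Successive gaps around the wheel: 40°, 40°, 40°, 40°, 200°.
A run of hues at equal small steps (40°) with one large closing gap is an analogous group.

analogous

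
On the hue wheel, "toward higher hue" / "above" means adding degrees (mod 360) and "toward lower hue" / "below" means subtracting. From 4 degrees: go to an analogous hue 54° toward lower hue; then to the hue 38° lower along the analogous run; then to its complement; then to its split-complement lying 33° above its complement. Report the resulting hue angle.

−54° (analog 54° ↓): 4 − 54 = -50 → -50 + 360 = 310°
−38° (analog 38° ↓): 310 − 38 = 272°
+180° (complement): 272 + 180 = 452 → 452 − 360 = 92°
+213° (split-comp 33° ↑): 92 + 213 = 305°

305°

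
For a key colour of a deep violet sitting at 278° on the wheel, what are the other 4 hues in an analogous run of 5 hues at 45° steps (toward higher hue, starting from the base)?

323°, 8°, 53°, 98°

278 + 45 = 323°
278 + 90 = 368 → 368 − 360 = 8°
278 + 135 = 413 → 413 − 360 = 53°
278 + 180 = 458 → 458 − 360 = 98°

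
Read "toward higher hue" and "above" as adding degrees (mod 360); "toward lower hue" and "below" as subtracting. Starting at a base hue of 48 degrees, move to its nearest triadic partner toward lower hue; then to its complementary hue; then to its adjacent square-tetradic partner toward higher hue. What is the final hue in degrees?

−120° (triadic ↓): 48 − 120 = -72 → -72 + 360 = 288°
+180° (complement): 288 + 180 = 468 → 468 − 360 = 108°
+90° (square ↑): 108 + 90 = 198°

198°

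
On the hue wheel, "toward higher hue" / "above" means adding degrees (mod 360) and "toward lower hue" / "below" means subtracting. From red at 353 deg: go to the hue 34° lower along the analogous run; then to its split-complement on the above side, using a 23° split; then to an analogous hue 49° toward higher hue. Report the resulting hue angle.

353 − 34 = 319°   (analog 34° ↓)
319 + 203 = 522 → 522 − 360 = 162°   (split-comp 23° ↑)
162 + 49 = 211°   (analog 49° ↑)

211°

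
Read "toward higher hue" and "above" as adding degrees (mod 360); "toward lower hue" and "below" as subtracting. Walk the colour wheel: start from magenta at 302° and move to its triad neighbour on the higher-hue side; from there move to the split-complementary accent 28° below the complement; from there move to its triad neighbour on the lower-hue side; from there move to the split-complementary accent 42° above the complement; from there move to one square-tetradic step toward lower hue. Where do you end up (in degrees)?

+120° (triadic ↑): 302 + 120 = 422 → 422 − 360 = 62°
+152° (split-comp 28° ↓): 62 + 152 = 214°
−120° (triadic ↓): 214 − 120 = 94°
+222° (split-comp 42° ↑): 94 + 222 = 316°
−90° (square ↓): 316 − 90 = 226°

226°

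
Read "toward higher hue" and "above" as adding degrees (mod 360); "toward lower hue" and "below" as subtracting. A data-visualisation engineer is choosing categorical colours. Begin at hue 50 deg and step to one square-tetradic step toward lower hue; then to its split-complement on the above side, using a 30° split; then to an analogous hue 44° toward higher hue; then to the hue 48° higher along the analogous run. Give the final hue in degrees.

−90° (square ↓): 50 − 90 = -40 → -40 + 360 = 320°
+210° (split-comp 30° ↑): 320 + 210 = 530 → 530 − 360 = 170°
+44° (analog 44° ↑): 170 + 44 = 214°
+48° (analog 48° ↑): 214 + 48 = 262°

262°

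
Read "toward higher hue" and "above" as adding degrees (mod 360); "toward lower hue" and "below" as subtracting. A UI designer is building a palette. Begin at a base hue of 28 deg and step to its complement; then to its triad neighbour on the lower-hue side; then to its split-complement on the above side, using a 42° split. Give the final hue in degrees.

+180° (complement): 28 + 180 = 208°
−120° (triadic ↓): 208 − 120 = 88°
+222° (split-comp 42° ↑): 88 + 222 = 310°

310°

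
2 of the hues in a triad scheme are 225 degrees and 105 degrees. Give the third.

345°

A triad places three hues 120° apart.
The full set through 105° is {105°, 225°, 345°}.
Given {105°, 225°}, the missing hue is 345°.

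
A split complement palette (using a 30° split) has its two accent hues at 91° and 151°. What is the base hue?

301°

The accents sit 30° either side of the complement, so the complement is their short-arc midpoint on the wheel.
Short-arc midpoint of 91° and 151°: 121°.
Base is 180° from the complement: 121 − 180 = -59 → -59 + 360 = 301°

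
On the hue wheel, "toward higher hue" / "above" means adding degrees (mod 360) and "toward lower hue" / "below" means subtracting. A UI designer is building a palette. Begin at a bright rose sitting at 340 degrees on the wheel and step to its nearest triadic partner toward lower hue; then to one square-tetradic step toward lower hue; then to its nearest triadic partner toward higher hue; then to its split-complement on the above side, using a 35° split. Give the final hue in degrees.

−120° (triadic ↓): 340 − 120 = 220°
−90° (square ↓): 220 − 90 = 130°
+120° (triadic ↑): 130 + 120 = 250°
+215° (split-comp 35° ↑): 250 + 215 = 465 → 465 − 360 = 105°

105°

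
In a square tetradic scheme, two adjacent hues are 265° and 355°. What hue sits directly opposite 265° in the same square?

A square tetradic scheme places four hues 90° apart; opposite corners are 180° apart.
265 + 180 = 445 → 445 − 360 = 85°

85°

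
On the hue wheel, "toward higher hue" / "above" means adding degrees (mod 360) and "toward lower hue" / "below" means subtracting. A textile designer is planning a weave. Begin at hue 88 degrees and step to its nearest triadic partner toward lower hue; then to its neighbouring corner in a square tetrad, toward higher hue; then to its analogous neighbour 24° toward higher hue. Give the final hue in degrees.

triadic ↓ −120°: 88 − 120 = -32 → -32 + 360 = 328°
square ↑ +90°: 328 + 90 = 418 → 418 − 360 = 58°
analog 24° ↑ +24°: 58 + 24 = 82°

82°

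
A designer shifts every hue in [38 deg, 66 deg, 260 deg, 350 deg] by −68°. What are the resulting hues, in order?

38 − 68 = -30 → -30 + 360 = 330°
66 − 68 = -2 → -2 + 360 = 358°
260 − 68 = 192°
350 − 68 = 282°

330°, 358°, 192°, 282°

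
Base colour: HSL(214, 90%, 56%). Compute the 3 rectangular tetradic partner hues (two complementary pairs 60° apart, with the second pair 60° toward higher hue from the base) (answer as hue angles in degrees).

A rectangular tetradic uses two complementary pairs 60° apart: offsets 0°, 60°, 180°, 240°.
214 + 60 = 274°
214 + 180 = 394 → 394 − 360 = 34°
214 + 240 = 454 → 454 − 360 = 94°

274°, 34° and 94°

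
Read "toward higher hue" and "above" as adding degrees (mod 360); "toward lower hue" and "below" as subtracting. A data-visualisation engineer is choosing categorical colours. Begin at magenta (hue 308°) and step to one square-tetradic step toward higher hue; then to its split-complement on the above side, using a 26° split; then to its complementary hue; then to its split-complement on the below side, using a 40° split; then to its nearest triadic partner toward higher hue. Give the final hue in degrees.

324°

+90° (square ↑): 308 + 90 = 398 → 398 − 360 = 38°
+206° (split-comp 26° ↑): 38 + 206 = 244°
+180° (complement): 244 + 180 = 424 → 424 − 360 = 64°
+140° (split-comp 40° ↓): 64 + 140 = 204°
+120° (triadic ↑): 204 + 120 = 324°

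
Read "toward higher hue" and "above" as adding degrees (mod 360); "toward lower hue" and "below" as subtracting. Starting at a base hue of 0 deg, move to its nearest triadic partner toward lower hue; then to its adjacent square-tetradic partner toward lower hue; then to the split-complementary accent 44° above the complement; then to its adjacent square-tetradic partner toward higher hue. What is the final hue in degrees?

104°

0 − 120 = -120 → -120 + 360 = 240°   (triadic ↓)
240 − 90 = 150°   (square ↓)
150 + 224 = 374 → 374 − 360 = 14°   (split-comp 44° ↑)
14 + 90 = 104°   (square ↑)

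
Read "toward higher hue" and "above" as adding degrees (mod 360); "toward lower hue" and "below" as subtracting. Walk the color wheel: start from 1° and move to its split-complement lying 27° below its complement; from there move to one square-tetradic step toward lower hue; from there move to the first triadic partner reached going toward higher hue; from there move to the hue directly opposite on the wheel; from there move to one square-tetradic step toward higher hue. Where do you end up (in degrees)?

split-comp 27° ↓ +153°: 1 + 153 = 154°
square ↓ −90°: 154 − 90 = 64°
triadic ↑ +120°: 64 + 120 = 184°
complement +180°: 184 + 180 = 364 → 364 − 360 = 4°
square ↑ +90°: 4 + 90 = 94°

94°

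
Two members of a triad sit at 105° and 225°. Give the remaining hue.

345°

A triad spaces three hues 120° apart.
The full set is {105°, 225°, 345°}.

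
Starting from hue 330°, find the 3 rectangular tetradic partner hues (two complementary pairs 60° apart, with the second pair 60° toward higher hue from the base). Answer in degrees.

330 + 60 = 390 → 390 − 360 = 30°
330 + 180 = 510 → 510 − 360 = 150°
330 + 240 = 570 → 570 − 360 = 210°

30°, 150°, 210°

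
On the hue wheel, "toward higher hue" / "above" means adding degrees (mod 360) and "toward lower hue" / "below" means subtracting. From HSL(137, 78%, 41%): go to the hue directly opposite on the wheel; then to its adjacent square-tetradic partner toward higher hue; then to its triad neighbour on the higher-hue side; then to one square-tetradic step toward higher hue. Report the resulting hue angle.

complement +180°: 137 + 180 = 317°
square ↑ +90°: 317 + 90 = 407 → 407 − 360 = 47°
triadic ↑ +120°: 47 + 120 = 167°
square ↑ +90°: 167 + 90 = 257°

257°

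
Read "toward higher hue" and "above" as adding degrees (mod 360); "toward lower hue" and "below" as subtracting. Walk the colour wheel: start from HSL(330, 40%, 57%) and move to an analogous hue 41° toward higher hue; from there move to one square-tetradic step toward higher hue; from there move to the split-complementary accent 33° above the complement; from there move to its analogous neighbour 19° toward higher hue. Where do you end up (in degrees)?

+41° (analog 41° ↑): 330 + 41 = 371 → 371 − 360 = 11°
+90° (square ↑): 11 + 90 = 101°
+213° (split-comp 33° ↑): 101 + 213 = 314°
+19° (analog 19° ↑): 314 + 19 = 333°

333°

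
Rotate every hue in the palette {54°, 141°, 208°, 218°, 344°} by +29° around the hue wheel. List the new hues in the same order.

54 + 29 = 83°
141 + 29 = 170°
208 + 29 = 237°
218 + 29 = 247°
344 + 29 = 373 → 373 − 360 = 13°

83°, 170°, 237°, 247°, 13°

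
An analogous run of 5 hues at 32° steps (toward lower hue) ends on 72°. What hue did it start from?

4 steps of 32° (toward lower hue) give a net shift of −128°.
Start = end − shift: 72 + 128 = 200°

200°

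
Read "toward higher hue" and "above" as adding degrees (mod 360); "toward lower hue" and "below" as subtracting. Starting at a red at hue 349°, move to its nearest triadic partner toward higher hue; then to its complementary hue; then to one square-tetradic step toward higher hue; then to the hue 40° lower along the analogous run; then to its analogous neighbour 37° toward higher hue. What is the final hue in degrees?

16°

+120° (triadic ↑): 349 + 120 = 469 → 469 − 360 = 109°
+180° (complement): 109 + 180 = 289°
+90° (square ↑): 289 + 90 = 379 → 379 − 360 = 19°
−40° (analog 40° ↓): 19 − 40 = -21 → -21 + 360 = 339°
+37° (analog 37° ↑): 339 + 37 = 376 → 376 − 360 = 16°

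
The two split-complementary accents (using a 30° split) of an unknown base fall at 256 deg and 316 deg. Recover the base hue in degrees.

106°

The accents sit 30° either side of the complement, so the complement is their short-arc midpoint on the wheel.
Short-arc midpoint of 256° and 316°: 286°.
Base is 180° from the complement: 286 − 180 = 106°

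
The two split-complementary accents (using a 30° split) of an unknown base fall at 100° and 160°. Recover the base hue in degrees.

310°

The accents sit 30° either side of the complement, so the complement is their short-arc midpoint on the wheel.
Short-arc midpoint of 100° and 160°: 130°.
Base is 180° from the complement: 130 − 180 = -50 → -50 + 360 = 310°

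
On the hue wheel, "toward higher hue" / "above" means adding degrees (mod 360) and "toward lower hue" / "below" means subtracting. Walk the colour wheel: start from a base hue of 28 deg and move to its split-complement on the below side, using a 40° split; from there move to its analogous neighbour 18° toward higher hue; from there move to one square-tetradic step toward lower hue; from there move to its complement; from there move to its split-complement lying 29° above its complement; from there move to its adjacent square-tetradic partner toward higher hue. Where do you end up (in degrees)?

split-comp 40° ↓ +140°: 28 + 140 = 168°
analog 18° ↑ +18°: 168 + 18 = 186°
square ↓ −90°: 186 − 90 = 96°
complement +180°: 96 + 180 = 276°
split-comp 29° ↑ +209°: 276 + 209 = 485 → 485 − 360 = 125°
square ↑ +90°: 125 + 90 = 215°

215°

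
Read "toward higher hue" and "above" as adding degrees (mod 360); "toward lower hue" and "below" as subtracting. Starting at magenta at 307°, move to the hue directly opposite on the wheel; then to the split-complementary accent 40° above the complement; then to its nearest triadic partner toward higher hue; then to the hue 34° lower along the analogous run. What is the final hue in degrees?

73°

+180° (complement): 307 + 180 = 487 → 487 − 360 = 127°
+220° (split-comp 40° ↑): 127 + 220 = 347°
+120° (triadic ↑): 347 + 120 = 467 → 467 − 360 = 107°
−34° (analog 34° ↓): 107 − 34 = 73°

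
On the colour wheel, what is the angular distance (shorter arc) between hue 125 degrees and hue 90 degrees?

|125 − 90| = 35.
35 ≤ 180, so the shorter arc is 35°.

35°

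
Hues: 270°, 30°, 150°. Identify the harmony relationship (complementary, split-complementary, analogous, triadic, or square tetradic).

Sort the hues: 30°, 150°, 270°.
Successive gaps around the wheel: 120°, 120°, 120°.
Three hues equally spaced 120° apart form a triad.

triadic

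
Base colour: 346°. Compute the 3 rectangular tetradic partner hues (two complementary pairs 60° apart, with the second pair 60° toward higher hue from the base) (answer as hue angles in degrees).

46°, 166° and 226°

A rectangular tetradic uses two complementary pairs 60° apart: offsets 0°, 60°, 180°, 240°.
346 + 60 = 406 → 406 − 360 = 46°
346 + 180 = 526 → 526 − 360 = 166°
346 + 240 = 586 → 586 − 360 = 226°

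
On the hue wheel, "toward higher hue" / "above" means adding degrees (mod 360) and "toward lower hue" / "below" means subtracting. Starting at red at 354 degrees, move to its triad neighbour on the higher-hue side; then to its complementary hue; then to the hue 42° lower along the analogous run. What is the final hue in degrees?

252°

354 + 120 = 474 → 474 − 360 = 114°   (triadic ↑)
114 + 180 = 294°   (complement)
294 − 42 = 252°   (analog 42° ↓)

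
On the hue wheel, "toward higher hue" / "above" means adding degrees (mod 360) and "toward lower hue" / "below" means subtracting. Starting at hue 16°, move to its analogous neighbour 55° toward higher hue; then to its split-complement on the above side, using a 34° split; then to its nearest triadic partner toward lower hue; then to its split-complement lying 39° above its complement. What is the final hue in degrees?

24°

+55° (analog 55° ↑): 16 + 55 = 71°
+214° (split-comp 34° ↑): 71 + 214 = 285°
−120° (triadic ↓): 285 − 120 = 165°
+219° (split-comp 39° ↑): 165 + 219 = 384 → 384 − 360 = 24°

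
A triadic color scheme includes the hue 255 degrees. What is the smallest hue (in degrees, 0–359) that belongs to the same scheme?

15°

A triad places three hues 120° apart.
The full set through 255° is {15°, 135°, 255°}.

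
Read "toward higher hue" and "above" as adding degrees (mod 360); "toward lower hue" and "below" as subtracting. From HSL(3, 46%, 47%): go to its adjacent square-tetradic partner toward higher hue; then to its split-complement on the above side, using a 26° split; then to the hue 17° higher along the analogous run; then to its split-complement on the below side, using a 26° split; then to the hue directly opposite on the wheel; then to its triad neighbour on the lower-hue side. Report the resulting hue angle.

170°

+90° (square ↑): 3 + 90 = 93°
+206° (split-comp 26° ↑): 93 + 206 = 299°
+17° (analog 17° ↑): 299 + 17 = 316°
+154° (split-comp 26° ↓): 316 + 154 = 470 → 470 − 360 = 110°
+180° (complement): 110 + 180 = 290°
−120° (triadic ↓): 290 − 120 = 170°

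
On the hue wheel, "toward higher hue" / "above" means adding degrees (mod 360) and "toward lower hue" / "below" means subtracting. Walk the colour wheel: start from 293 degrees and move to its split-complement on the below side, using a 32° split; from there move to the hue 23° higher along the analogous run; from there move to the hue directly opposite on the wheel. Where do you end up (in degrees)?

284°

split-comp 32° ↓ +148°: 293 + 148 = 441 → 441 − 360 = 81°
analog 23° ↑ +23°: 81 + 23 = 104°
complement +180°: 104 + 180 = 284°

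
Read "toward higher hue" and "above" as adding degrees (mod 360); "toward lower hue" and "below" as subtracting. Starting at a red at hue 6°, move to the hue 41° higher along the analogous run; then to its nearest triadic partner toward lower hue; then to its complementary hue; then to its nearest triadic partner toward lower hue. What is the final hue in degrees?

+41° (analog 41° ↑): 6 + 41 = 47°
−120° (triadic ↓): 47 − 120 = -73 → -73 + 360 = 287°
+180° (complement): 287 + 180 = 467 → 467 − 360 = 107°
−120° (triadic ↓): 107 − 120 = -13 → -13 + 360 = 347°

347°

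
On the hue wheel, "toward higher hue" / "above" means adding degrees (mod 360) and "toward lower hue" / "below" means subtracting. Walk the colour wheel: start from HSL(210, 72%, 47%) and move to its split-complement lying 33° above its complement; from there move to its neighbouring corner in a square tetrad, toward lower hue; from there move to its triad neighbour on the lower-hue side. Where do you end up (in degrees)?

213°

210 + 213 = 423 → 423 − 360 = 63°   (split-comp 33° ↑)
63 − 90 = -27 → -27 + 360 = 333°   (square ↓)
333 − 120 = 213°   (triadic ↓)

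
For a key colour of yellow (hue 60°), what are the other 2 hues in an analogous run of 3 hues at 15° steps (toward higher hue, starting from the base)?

75° and 90°

Analogous hues sit every 15° along the wheel.
60 + 15 = 75°
60 + 30 = 90°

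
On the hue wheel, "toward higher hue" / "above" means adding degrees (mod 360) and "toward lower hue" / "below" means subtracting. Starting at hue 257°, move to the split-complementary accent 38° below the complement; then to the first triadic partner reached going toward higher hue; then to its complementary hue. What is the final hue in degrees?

+142° (split-comp 38° ↓): 257 + 142 = 399 → 399 − 360 = 39°
+120° (triadic ↑): 39 + 120 = 159°
+180° (complement): 159 + 180 = 339°

339°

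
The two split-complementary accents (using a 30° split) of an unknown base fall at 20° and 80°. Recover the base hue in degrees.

230°

The accents sit 30° either side of the complement, so the complement is their short-arc midpoint on the wheel.
Short-arc midpoint of 20° and 80°: 50°.
Base is 180° from the complement: 50 − 180 = -130 → -130 + 360 = 230°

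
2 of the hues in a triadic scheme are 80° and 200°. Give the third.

320°

A triad places three hues 120° apart.
The full set through 80° is {80°, 200°, 320°}.
Given {80°, 200°}, the missing hue is 320°.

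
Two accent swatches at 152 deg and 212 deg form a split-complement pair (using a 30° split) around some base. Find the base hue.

The accents sit 30° either side of the complement, so the complement is their short-arc midpoint on the wheel.
Short-arc midpoint of 152° and 212°: 182°.
Base is 180° from the complement: 182 − 180 = 2°

2°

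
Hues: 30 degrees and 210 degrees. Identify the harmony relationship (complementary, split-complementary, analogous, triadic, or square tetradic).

complementary

Sort the hues: 30°, 210°.
Successive gaps around the wheel: 180°, 180°.
Two hues 180° apart are complementary.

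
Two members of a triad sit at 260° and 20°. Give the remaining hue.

A triad spaces three hues 120° apart.
The full set is {20°, 140°, 260°}.

140°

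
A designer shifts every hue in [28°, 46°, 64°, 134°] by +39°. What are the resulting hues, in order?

67°, 85°, 103°, 173°

28 + 39 = 67°
46 + 39 = 85°
64 + 39 = 103°
134 + 39 = 173°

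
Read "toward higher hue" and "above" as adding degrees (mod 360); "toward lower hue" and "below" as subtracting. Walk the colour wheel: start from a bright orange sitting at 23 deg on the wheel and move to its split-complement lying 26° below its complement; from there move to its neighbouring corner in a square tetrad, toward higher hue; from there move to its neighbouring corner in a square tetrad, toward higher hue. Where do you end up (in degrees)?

split-comp 26° ↓ +154°: 23 + 154 = 177°
square ↑ +90°: 177 + 90 = 267°
square ↑ +90°: 267 + 90 = 357°

357°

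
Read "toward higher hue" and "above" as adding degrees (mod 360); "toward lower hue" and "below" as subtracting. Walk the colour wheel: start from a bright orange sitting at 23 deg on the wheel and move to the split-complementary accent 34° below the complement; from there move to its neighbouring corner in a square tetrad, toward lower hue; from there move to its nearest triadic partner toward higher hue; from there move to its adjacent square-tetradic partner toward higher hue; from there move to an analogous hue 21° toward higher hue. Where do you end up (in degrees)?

23 + 146 = 169°   (split-comp 34° ↓)
169 − 90 = 79°   (square ↓)
79 + 120 = 199°   (triadic ↑)
199 + 90 = 289°   (square ↑)
289 + 21 = 310°   (analog 21° ↑)

310°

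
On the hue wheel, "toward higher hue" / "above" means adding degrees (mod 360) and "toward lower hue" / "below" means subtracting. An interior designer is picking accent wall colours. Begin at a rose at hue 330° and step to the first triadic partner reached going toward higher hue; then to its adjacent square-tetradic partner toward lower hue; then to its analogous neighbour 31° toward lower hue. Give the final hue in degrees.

+120° (triadic ↑): 330 + 120 = 450 → 450 − 360 = 90°
−90° (square ↓): 90 − 90 = 0°
−31° (analog 31° ↓): 0 − 31 = -31 → -31 + 360 = 329°

329°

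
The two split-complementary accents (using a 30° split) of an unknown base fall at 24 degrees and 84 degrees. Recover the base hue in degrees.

234°

The accents sit 30° either side of the complement, so the complement is their short-arc midpoint on the wheel.
Short-arc midpoint of 24° and 84°: 54°.
Base is 180° from the complement: 54 − 180 = -126 → -126 + 360 = 234°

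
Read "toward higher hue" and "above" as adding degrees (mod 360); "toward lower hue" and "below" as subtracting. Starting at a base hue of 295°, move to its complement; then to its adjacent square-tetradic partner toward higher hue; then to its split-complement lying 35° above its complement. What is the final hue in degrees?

60°

295 + 180 = 475 → 475 − 360 = 115°   (complement)
115 + 90 = 205°   (square ↑)
205 + 215 = 420 → 420 − 360 = 60°   (split-comp 35° ↑)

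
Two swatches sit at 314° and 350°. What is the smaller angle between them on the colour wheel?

|314 − 350| = 36.
36 ≤ 180, so the shorter arc is 36°.

36°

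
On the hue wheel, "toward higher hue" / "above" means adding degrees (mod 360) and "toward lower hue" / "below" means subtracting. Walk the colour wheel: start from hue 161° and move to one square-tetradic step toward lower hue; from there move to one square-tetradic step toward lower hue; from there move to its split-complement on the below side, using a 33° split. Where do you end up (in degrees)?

−90° (square ↓): 161 − 90 = 71°
−90° (square ↓): 71 − 90 = -19 → -19 + 360 = 341°
+147° (split-comp 33° ↓): 341 + 147 = 488 → 488 − 360 = 128°

128°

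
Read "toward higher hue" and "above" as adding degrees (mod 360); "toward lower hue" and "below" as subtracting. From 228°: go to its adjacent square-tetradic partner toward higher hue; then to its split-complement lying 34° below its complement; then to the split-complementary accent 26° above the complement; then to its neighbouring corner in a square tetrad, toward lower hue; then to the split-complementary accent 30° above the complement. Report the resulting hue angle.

70°

228 + 90 = 318°   (square ↑)
318 + 146 = 464 → 464 − 360 = 104°   (split-comp 34° ↓)
104 + 206 = 310°   (split-comp 26° ↑)
310 − 90 = 220°   (square ↓)
220 + 210 = 430 → 430 − 360 = 70°   (split-comp 30° ↑)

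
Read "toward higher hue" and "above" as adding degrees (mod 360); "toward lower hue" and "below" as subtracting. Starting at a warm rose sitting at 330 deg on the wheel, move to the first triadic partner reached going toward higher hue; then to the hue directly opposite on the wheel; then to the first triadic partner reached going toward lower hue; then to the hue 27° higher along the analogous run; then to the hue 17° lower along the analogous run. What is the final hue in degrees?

160°

triadic ↑ +120°: 330 + 120 = 450 → 450 − 360 = 90°
complement +180°: 90 + 180 = 270°
triadic ↓ −120°: 270 − 120 = 150°
analog 27° ↑ +27°: 150 + 27 = 177°
analog 17° ↓ −17°: 177 − 17 = 160°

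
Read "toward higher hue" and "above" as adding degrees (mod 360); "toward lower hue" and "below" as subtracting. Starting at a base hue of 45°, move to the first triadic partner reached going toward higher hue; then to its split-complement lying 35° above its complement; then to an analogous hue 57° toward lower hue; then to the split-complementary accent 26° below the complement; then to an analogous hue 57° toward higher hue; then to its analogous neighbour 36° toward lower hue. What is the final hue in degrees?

138°

45 + 120 = 165°   (triadic ↑)
165 + 215 = 380 → 380 − 360 = 20°   (split-comp 35° ↑)
20 − 57 = -37 → -37 + 360 = 323°   (analog 57° ↓)
323 + 154 = 477 → 477 − 360 = 117°   (split-comp 26° ↓)
117 + 57 = 174°   (analog 57° ↑)
174 − 36 = 138°   (analog 36° ↓)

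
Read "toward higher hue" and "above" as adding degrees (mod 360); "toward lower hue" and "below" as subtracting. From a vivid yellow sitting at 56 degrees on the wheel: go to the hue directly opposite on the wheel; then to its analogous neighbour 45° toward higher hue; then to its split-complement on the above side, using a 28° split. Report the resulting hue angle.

129°

complement +180°: 56 + 180 = 236°
analog 45° ↑ +45°: 236 + 45 = 281°
split-comp 28° ↑ +208°: 281 + 208 = 489 → 489 − 360 = 129°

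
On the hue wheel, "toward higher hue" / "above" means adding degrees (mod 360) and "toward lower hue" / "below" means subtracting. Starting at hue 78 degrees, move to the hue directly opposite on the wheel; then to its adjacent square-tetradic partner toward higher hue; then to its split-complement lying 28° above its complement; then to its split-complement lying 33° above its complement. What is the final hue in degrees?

complement +180°: 78 + 180 = 258°
square ↑ +90°: 258 + 90 = 348°
split-comp 28° ↑ +208°: 348 + 208 = 556 → 556 − 360 = 196°
split-comp 33° ↑ +213°: 196 + 213 = 409 → 409 − 360 = 49°

49°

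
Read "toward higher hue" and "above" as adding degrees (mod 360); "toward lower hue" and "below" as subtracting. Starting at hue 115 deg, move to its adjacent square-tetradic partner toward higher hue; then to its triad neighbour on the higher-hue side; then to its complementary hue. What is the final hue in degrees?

115 + 90 = 205°   (square ↑)
205 + 120 = 325°   (triadic ↑)
325 + 180 = 505 → 505 − 360 = 145°   (complement)

145°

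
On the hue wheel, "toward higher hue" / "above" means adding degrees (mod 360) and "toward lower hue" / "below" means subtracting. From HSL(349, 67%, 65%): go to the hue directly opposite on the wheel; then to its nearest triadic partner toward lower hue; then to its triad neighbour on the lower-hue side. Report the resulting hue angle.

289°

complement +180°: 349 + 180 = 529 → 529 − 360 = 169°
triadic ↓ −120°: 169 − 120 = 49°
triadic ↓ −120°: 49 − 120 = -71 → -71 + 360 = 289°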